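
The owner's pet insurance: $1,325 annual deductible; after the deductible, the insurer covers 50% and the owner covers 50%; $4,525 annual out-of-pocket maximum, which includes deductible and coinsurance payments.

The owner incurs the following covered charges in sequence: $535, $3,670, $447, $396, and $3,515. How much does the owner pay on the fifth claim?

Claim 1 ($535): entire amount goes to the deductible. Owner owes $535 (running OOP $535).
Claim 2 ($3,670): $790 finishes the deductible; $2,880 goes to coinsurance; 50% of $2,880 = $1,440. Owner pays $2,230; OOP now $2,765.
Claim 3 ($447): deductible met; 50% of $447 = $223.50. Owner owes $223.50 (running OOP $2,988.50).
Claim 4 ($396): deductible met; 50% of $396 = $198. Cost to owner: $198. OOP to date $3,186.50.
Claim 5 ($3,515): deductible already satisfied, so owner's share is 50% × $3,515 = $1,757.50. That would push OOP to $4,944, over the $4,525 cap, so owner pays $4,525 − $3,186.50 = $1,338.50.

$1,338.50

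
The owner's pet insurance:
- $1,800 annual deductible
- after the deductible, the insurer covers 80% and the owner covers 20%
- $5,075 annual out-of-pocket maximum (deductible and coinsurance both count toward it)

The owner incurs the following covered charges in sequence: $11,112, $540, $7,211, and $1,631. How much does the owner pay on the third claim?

$1,304.60

#1 ($11,112): $1,800 finishes the deductible; $9,312 goes to coinsurance; 20% of $9,312 = $1,862.40. Owner pays $3,662.40; OOP now $3,662.40.
#2 ($540): deductible met; 20% of $540 = $108. Owner pays $108; OOP now $3,770.40.
#3 ($7,211): deductible met; 20% of $7,211 = $1,442.20. That would push OOP to $5,212.60, over the $5,075 cap, so owner pays $5,075 − $3,770.40 = $1,304.60.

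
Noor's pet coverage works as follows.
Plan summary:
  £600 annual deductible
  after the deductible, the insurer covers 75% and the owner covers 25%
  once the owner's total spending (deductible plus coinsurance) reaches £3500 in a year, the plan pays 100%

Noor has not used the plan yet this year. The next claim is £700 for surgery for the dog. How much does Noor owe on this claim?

£625

The full £600 deductible is still open; £600 of this bill applies to it.
The remaining £100 (= £700 − £600) moves to coinsurance.
Owner's 25% share of £100 is £25.
So the owner owes £600 + £25 = £625 before any cap.
Cumulative spending £0 + £625 = £625 stays under the £3500 maximum.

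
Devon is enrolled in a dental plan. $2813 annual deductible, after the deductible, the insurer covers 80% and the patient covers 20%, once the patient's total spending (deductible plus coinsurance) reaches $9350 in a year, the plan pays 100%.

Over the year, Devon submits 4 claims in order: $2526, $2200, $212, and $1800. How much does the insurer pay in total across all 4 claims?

Bill 1, $2526: all of it applies to the deductible. Patient pays $2526; OOP now $2526. Plan pays $2526 − $2526 = $0.
Bill 2, $2200: deductible takes $287, $1913 remains; patient's 20% is $382.60. Patient pays $669.60; OOP now $3195.60. Insurer: $2200 − $669.60 = $1530.40.
Bill 3, $212: deductible met; 20% of $212 = $42.40. Patient owes $42.40 (running OOP $3238). Insurer: $212 − $42.40 = $169.60.
Bill 4, $1800: deductible already satisfied, so patient's share is 20% × $1800 = $360. Patient owes $360 (running OOP $3598). Plan pays $1800 − $360 = $1440.
Insurer total: $0 + $1530.40 + $169.60 + $1440 = $3140.

$3140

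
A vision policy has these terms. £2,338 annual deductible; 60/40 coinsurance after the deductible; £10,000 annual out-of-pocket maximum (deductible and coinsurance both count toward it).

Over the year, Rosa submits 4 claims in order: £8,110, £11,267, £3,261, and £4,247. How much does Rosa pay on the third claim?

£846.40

Bill 1, £8,110: deductible takes £2,338, £5,772 remains; member's 40% is £2,308.80. Cost to member: £4,646.80. OOP to date £4,646.80.
Bill 2, £11,267: deductible met; 40% of £11,267 = £4,506.80. Member pays £4,506.80; OOP now £9,153.60.
Bill 3, £3,261: 40% coinsurance on £3,261 = £1,304.40. That would push OOP to £10,458, over the £10,000 cap, so member pays £10,000 − £9,153.60 = £846.40.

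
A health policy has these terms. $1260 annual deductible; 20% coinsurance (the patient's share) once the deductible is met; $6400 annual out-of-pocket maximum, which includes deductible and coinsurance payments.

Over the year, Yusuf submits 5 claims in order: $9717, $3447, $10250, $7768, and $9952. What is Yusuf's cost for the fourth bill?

$709.20

Claim 1 — $9717: $1260 to deductible, leaving $8457; 20% of $8457 = $1691.40. Patient pays $2951.40; OOP now $2951.40.
Claim 2 — $3447: 20% coinsurance on $3447 = $689.40. Patient pays $689.40; OOP now $3640.80.
Claim 3 — $10250: deductible already satisfied, so patient's share is 20% × $10250 = $2050. Cost to patient: $2050. OOP to date $5690.80.
Claim 4 — $7768: deductible met; 20% of $7768 = $1553.60. OOP would hit $7244.40 > $6400, so the cap limits the patient to $6400 − $5690.80 = $709.20.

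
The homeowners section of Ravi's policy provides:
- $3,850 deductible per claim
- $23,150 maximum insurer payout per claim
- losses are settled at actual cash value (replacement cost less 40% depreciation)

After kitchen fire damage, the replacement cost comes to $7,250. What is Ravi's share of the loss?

At 40% depreciation, ACV = $7,250 − $2,900 = $4,350.
Less the $3,850 deductible: $4,350 − $3,850 = $500.
$500 is within the $23,150 limit, so the insurer pays $500.
The homeowner bears the rest of the original loss: $7,250 − $500 = $6,750.

$6,750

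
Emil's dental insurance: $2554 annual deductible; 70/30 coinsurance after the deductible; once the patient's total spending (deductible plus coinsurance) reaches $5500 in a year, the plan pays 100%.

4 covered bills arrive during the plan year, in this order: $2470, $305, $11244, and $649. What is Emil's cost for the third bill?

#1 ($2470): entire amount goes to the deductible. Cost to patient: $2470. OOP to date $2470.
#2 ($305): deductible takes $84, $221 remains; patient's 30% is $66.30. Patient owes $150.30 (running OOP $2620.30).
#3 ($11244): deductible met; 30% of $11244 = $3373.20. That would push OOP to $5993.50, over the $5500 cap, so patient pays $5500 − $2620.30 = $2879.70.

$2879.70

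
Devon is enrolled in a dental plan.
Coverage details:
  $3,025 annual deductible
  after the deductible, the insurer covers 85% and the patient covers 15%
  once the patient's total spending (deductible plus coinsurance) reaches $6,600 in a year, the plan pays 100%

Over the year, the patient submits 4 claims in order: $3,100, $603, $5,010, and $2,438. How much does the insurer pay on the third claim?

$4,258.50

Bill 1, $3,100: deductible takes $3,025, $75 remains; 15% of $75 = $11.25. Cost to patient: $3,036.25. OOP to date $3,036.25. Insurer: $3,100 − $3,036.25 = $63.75.
Bill 2, $603: 15% coinsurance on $603 = $90.45. Patient owes $90.45 (running OOP $3,126.70). Plan pays $603 − $90.45 = $512.55.
Bill 3, $5,010: 15% coinsurance on $5,010 = $751.50. Cost to patient: $751.50. OOP to date $3,878.20. Plan pays $5,010 − $751.50 = $4,258.50.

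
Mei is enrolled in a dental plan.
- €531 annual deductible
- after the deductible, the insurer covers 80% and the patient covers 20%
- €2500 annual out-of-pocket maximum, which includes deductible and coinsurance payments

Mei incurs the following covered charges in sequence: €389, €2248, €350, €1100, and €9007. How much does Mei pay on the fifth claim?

#1 (€389): all of it applies to the deductible. Cost to patient: €389. OOP to date €389.
#2 (€2248): €142 finishes the deductible; €2106 goes to coinsurance; coinsurance €2106 × 20% = €421.20. Patient owes €563.20 (running OOP €952.20).
#3 (€350): 20% coinsurance on €350 = €70. Cost to patient: €70. OOP to date €1022.20.
#4 (€1100): deductible met; 20% of €1100 = €220. Patient owes €220 (running OOP €1242.20).
#5 (€9007): deductible already satisfied, so patient's share is 20% × €9007 = €1801.40. That would push OOP to €3043.60, over the €2500 cap, so patient pays €2500 − €1242.20 = €1257.80.

€1257.80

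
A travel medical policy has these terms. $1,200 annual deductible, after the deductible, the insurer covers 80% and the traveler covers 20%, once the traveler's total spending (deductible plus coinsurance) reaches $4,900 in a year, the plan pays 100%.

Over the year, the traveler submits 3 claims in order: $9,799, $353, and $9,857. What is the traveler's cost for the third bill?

#1 ($9,799): deductible takes $1,200, $8,599 remains; traveler's 20% is $1,719.80. Traveler pays $2,919.80; OOP now $2,919.80.
#2 ($353): 20% coinsurance on $353 = $70.60. Cost to traveler: $70.60. OOP to date $2,990.40.
#3 ($9,857): 20% coinsurance on $9,857 = $1,971.40. That would push OOP to $4,961.80, over the $4,900 cap, so traveler pays $4,900 − $2,990.40 = $1,909.60.

$1,909.60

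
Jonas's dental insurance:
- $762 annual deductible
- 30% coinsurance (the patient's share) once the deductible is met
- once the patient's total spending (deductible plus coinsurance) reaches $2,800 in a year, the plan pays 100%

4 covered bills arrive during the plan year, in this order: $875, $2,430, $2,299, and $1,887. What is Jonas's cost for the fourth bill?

#1 ($875): $762 to deductible, leaving $113; coinsurance $113 × 30% = $33.90. Patient owes $795.90 (running OOP $795.90).
#2 ($2,430): deductible met; 30% of $2,430 = $729. Patient pays $729; OOP now $1,524.90.
#3 ($2,299): deductible already satisfied, so patient's share is 30% × $2,299 = $689.70. Patient owes $689.70 (running OOP $2,214.60).
#4 ($1,887): 30% coinsurance on $1,887 = $566.10. Patient owes $566.10 (running OOP $2,780.70).

$566.10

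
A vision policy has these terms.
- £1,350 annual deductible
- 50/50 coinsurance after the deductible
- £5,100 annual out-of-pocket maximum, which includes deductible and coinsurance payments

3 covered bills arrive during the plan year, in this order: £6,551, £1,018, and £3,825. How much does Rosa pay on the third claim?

£640.50

Claim 1 (£6,551): £1,350 to deductible, leaving £5,201; 50% of £5,201 = £2,600.50. Member owes £3,950.50 (running OOP £3,950.50).
Claim 2 (£1,018): 50% coinsurance on £1,018 = £509. Member pays £509; OOP now £4,459.50.
Claim 3 (£3,825): deductible already satisfied, so member's share is 50% × £3,825 = £1,912.50. Adding that to £4,459.50 gives £6,372, past the £5,100 cap; member pays only £5,100 − £4,459.50 = £640.50.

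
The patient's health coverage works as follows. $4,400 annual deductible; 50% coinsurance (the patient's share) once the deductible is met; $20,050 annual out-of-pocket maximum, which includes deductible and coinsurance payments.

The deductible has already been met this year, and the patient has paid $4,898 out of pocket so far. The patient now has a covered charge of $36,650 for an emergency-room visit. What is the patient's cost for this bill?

With the deductible met, the entire $36,650 is subject to coinsurance.
Coinsurance: $36,650 × 50% = $18,325.
Year-to-date out-of-pocket would reach $4,898 + $18,325 = $23,223, above the $20,050 maximum, so the patient pays only $20,050 − $4,898 = $15,152.

$15,152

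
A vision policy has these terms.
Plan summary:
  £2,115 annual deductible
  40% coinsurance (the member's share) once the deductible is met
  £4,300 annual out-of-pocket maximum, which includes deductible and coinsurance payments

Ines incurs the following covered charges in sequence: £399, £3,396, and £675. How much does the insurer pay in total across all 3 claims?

Claim 1 — £399: fully absorbed by the deductible. Cost to member: £399. OOP to date £399. Insurer: £399 − £399 = £0.
Claim 2 — £3,396: £1,716 finishes the deductible; £1,680 goes to coinsurance; coinsurance £1,680 × 40% = £672. Member pays £2,388; OOP now £2,787. Insurer: £3,396 − £2,388 = £1,008.
Claim 3 — £675: deductible met; 40% of £675 = £270. Member owes £270 (running OOP £3,057). Insurer: £675 − £270 = £405.
Insurer total = bills − member's total = £4,470 − £3,057 = £1,413.

£1,413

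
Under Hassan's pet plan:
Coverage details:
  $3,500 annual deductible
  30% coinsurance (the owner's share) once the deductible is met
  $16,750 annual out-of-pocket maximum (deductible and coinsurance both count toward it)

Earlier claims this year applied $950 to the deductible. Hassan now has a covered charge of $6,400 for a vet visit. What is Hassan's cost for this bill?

$950 of the $3,500 deductible is already met, leaving $2,550.
After the $2,550 deductible portion, $6,400 − $2,550 = $3,850 is subject to coinsurance.
30% of $3,850 = $1,155 falls to the owner.
Owner responsibility before any cap: $2,550 + $1,155 = $3,705.
Total out-of-pocket so far would be $950 + $3,705 = $4,655, below the $16,750 cap — no reduction.

$3,705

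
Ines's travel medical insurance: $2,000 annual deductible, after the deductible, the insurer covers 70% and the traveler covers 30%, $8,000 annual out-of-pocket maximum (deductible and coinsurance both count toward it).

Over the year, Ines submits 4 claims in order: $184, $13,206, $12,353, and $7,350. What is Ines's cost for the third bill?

Claim 1 — $184: entire amount goes to the deductible. Cost to traveler: $184. OOP to date $184.
Claim 2 — $13,206: $1,816 to deductible, leaving $11,390; 30% of $11,390 = $3,417. Traveler pays $5,233; OOP now $5,417.
Claim 3 — $12,353: deductible already satisfied, so traveler's share is 30% × $12,353 = $3,705.90. That would push OOP to $9,122.90, over the $8,000 cap, so traveler pays $8,000 − $5,417 = $2,583.

$2,583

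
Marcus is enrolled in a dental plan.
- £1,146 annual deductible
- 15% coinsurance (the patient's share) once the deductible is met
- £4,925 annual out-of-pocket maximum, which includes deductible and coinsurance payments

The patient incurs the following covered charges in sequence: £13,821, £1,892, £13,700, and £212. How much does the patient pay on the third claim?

Bill 1, £13,821: deductible takes £1,146, £12,675 remains; coinsurance £12,675 × 15% = £1,901.25. Cost to patient: £3,047.25. OOP to date £3,047.25.
Bill 2, £1,892: 15% coinsurance on £1,892 = £283.80. Patient owes £283.80 (running OOP £3,331.05).
Bill 3, £13,700: deductible met; 15% of £13,700 = £2,055. That would push OOP to £5,386.05, over the £4,925 cap, so patient pays £4,925 − £3,331.05 = £1,593.95.

£1,593.95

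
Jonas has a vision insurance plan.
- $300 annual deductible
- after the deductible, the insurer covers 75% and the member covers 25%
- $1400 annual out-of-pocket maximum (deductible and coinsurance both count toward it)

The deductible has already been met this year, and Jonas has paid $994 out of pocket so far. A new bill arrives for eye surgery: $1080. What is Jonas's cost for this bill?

The deductible is already satisfied, so the full bill goes to coinsurance.
25% of $1080 = $270 falls to the member.
Year-to-date out-of-pocket becomes $994 + $270 = $1264, still under the $1400 maximum, so no cap applies.

$270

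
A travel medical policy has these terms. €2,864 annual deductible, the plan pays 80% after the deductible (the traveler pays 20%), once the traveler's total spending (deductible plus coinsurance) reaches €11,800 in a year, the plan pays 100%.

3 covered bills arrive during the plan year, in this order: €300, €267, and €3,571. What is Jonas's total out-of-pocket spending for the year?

Claim 1 — €300: fully absorbed by the deductible. Cost to traveler: €300. OOP to date €300.
Claim 2 — €267: entire amount goes to the deductible. Traveler owes €267 (running OOP €567).
Claim 3 — €3,571: €2,297 to deductible, leaving €1,274; 20% of €1,274 = €254.80. Traveler pays €2,551.80; OOP now €3,118.80.
Summing the traveler's payments: €300 + €267 + €2,551.80 = €3,118.80.

€3,118.80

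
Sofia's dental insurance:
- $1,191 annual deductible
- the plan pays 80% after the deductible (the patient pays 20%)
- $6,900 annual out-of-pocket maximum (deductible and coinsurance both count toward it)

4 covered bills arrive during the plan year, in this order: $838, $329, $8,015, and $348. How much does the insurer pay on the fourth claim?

Claim 1 ($838): entire amount goes to the deductible. Patient pays $838; OOP now $838. Insurer: $838 − $838 = $0.
Claim 2 ($329): fully absorbed by the deductible. Patient owes $329 (running OOP $1,167). Plan pays $329 − $329 = $0.
Claim 3 ($8,015): deductible takes $24, $7,991 remains; 20% of $7,991 = $1,598.20. Patient owes $1,622.20 (running OOP $2,789.20). Insurer: $8,015 − $1,622.20 = $6,392.80.
Claim 4 ($348): deductible already satisfied, so patient's share is 20% × $348 = $69.60. Patient pays $69.60; OOP now $2,858.80. Insurer: $348 − $69.60 = $278.40.

$278.40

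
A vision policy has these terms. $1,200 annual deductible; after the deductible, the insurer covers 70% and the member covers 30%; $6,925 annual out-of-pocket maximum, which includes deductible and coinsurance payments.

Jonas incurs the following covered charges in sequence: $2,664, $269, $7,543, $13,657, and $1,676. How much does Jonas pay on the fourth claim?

Claim 1 ($2,664): deductible takes $1,200, $1,464 remains; 30% of $1,464 = $439.20. Cost to member: $1,639.20. OOP to date $1,639.20.
Claim 2 ($269): deductible met; 30% of $269 = $80.70. Member owes $80.70 (running OOP $1,719.90).
Claim 3 ($7,543): deductible already satisfied, so member's share is 30% × $7,543 = $2,262.90. Member owes $2,262.90 (running OOP $3,982.80).
Claim 4 ($13,657): 30% coinsurance on $13,657 = $4,097.10. Adding that to $3,982.80 gives $8,079.90, past the $6,925 cap; member pays only $6,925 − $3,982.80 = $2,942.20.

$2,942.20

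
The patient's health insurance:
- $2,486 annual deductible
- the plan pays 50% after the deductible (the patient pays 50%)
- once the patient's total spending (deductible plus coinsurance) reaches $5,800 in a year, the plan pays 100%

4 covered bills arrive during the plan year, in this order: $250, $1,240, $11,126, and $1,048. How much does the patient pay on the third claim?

$4,310

Claim 1 — $250: entire amount goes to the deductible. Patient owes $250 (running OOP $250).
Claim 2 — $1,240: fully absorbed by the deductible. Cost to patient: $1,240. OOP to date $1,490.
Claim 3 — $11,126: deductible takes $996, $10,130 remains; patient's 50% is $5,065. Deductible plus coinsurance: $996 + $5,065 = $6,061. Adding that to $1,490 gives $7,551, past the $5,800 cap; patient pays only $5,800 − $1,490 = $4,310.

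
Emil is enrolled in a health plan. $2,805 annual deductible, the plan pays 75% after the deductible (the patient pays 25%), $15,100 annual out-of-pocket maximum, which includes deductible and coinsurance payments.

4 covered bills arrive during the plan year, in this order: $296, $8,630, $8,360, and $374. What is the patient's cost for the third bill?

$2,090

Claim 1 ($296): all of it applies to the deductible. Cost to patient: $296. OOP to date $296.
Claim 2 ($8,630): $2,509 to deductible, leaving $6,121; 25% of $6,121 = $1,530.25. Cost to patient: $4,039.25. OOP to date $4,335.25.
Claim 3 ($8,360): deductible already satisfied, so patient's share is 25% × $8,360 = $2,090. Cost to patient: $2,090. OOP to date $6,425.25.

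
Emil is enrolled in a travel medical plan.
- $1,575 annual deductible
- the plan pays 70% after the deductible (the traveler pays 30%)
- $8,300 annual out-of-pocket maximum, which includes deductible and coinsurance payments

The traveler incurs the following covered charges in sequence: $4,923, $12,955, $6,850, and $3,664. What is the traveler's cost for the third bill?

$1,834.10

Claim 1 — $4,923: $1,575 finishes the deductible; $3,348 goes to coinsurance; 30% of $3,348 = $1,004.40. Cost to traveler: $2,579.40. OOP to date $2,579.40.
Claim 2 — $12,955: deductible already satisfied, so traveler's share is 30% × $12,955 = $3,886.50. Traveler pays $3,886.50; OOP now $6,465.90.
Claim 3 — $6,850: deductible already satisfied, so traveler's share is 30% × $6,850 = $2,055. Adding that to $6,465.90 gives $8,520.90, past the $8,300 cap; traveler pays only $8,300 − $6,465.90 = $1,834.10.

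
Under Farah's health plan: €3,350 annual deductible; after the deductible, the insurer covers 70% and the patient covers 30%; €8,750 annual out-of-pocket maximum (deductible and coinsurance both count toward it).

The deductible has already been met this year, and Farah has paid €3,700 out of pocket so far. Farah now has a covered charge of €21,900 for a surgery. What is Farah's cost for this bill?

€5,050

With the deductible met, the entire €21,900 is subject to coinsurance.
Patient's 30% share of €21,900 is €6,570.
Adding €6,570 to the €3,700 already spent would give €10,270, which exceeds the €8,750 cap; the patient pays just €8,750 − €3,700 = €5,050.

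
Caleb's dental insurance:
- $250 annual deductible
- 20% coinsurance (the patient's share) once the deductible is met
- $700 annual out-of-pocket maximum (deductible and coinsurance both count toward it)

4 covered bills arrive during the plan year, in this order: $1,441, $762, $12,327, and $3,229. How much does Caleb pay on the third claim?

Bill 1, $1,441: $250 to deductible, leaving $1,191; patient's 20% is $238.20. Patient pays $488.20; OOP now $488.20.
Bill 2, $762: deductible met; 20% of $762 = $152.40. Cost to patient: $152.40. OOP to date $640.60.
Bill 3, $12,327: deductible met; 20% of $12,327 = $2,465.40. That would push OOP to $3,106, over the $700 cap, so patient pays $700 − $640.60 = $59.40.

$59.40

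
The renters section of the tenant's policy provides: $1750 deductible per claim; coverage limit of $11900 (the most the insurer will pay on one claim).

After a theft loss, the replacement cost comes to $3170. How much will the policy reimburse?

$1420

Less the $1750 deductible: $3170 − $1750 = $1420.
That's under the $11900 cap, so the insurer reimburses the full $1420.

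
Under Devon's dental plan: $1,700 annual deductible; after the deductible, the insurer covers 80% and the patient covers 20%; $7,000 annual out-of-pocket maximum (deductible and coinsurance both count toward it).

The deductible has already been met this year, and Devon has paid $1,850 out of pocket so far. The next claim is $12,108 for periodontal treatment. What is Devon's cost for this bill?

$2,421.60

The deductible is already satisfied, so the full bill goes to coinsurance.
20% of $12,108 = $2,421.60 falls to the patient.
Year-to-date out-of-pocket becomes $1,850 + $2,421.60 = $4,271.60, still under the $7,000 maximum, so no cap applies.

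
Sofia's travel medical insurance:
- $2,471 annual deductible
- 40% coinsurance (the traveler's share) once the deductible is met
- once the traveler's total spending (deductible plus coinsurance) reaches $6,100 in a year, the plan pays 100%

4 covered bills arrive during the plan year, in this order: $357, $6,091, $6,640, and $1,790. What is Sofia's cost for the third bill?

Claim 1 — $357: all of it applies to the deductible. Traveler pays $357; OOP now $357.
Claim 2 — $6,091: $2,114 to deductible, leaving $3,977; traveler's 40% is $1,590.80. Traveler pays $3,704.80; OOP now $4,061.80.
Claim 3 — $6,640: deductible met; 40% of $6,640 = $2,656. That would push OOP to $6,717.80, over the $6,100 cap, so traveler pays $6,100 − $4,061.80 = $2,038.20.

$2,038.20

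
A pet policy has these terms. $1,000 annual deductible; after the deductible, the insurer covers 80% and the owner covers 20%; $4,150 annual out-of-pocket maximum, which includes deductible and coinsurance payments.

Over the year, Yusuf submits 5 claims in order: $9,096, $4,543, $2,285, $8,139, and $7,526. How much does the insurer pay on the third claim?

#1 ($9,096): deductible takes $1,000, $8,096 remains; 20% of $8,096 = $1,619.20. Owner owes $2,619.20 (running OOP $2,619.20). Insurer: $9,096 − $2,619.20 = $6,476.80.
#2 ($4,543): 20% coinsurance on $4,543 = $908.60. Cost to owner: $908.60. OOP to date $3,527.80. Plan pays $4,543 − $908.60 = $3,634.40.
#3 ($2,285): deductible already satisfied, so owner's share is 20% × $2,285 = $457. Cost to owner: $457. OOP to date $3,984.80. Insurer: $2,285 − $457 = $1,828.

$1,828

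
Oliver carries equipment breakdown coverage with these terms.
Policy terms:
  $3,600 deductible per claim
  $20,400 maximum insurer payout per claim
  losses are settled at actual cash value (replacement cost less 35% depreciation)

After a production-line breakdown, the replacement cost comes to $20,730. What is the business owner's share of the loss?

Actual cash value after 35% depreciation: $20,730 × 65% = $13,474.50.
Subtract the deductible: $13,474.50 − $3,600 = $9,874.50.
$9,874.50 is within the $20,400 limit, so the insurer pays $9,874.50.
Out of pocket: $20,730 − $9,874.50 = $10,855.50.

$10,855.50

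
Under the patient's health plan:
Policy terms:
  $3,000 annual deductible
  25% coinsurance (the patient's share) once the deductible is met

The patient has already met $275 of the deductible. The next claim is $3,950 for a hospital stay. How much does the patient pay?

$3,031.25

Deductible still to meet: $3,000 − $275 = $2,725.
After the $2,725 deductible portion, $3,950 − $2,725 = $1,225 is subject to coinsurance.
25% of $1,225 = $306.25 falls to the patient.
Patient responsibility: $2,725 + $306.25 = $3,031.25.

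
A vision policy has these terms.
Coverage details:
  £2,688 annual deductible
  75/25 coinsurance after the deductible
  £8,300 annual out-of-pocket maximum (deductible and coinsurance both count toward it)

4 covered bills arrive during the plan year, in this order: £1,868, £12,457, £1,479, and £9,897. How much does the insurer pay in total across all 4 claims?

Claim 1 — £1,868: all of it applies to the deductible. Member pays £1,868; OOP now £1,868. Insurer: £1,868 − £1,868 = £0.
Claim 2 — £12,457: £820 to deductible, leaving £11,637; member's 25% is £2,909.25. Cost to member: £3,729.25. OOP to date £5,597.25. Insurer: £12,457 − £3,729.25 = £8,727.75.
Claim 3 — £1,479: deductible already satisfied, so member's share is 25% × £1,479 = £369.75. Cost to member: £369.75. OOP to date £5,967. Plan pays £1,479 − £369.75 = £1,109.25.
Claim 4 — £9,897: deductible already satisfied, so member's share is 25% × £9,897 = £2,474.25. OOP would hit £8,441.25 > £8,300, so the cap limits the member to £8,300 − £5,967 = £2,333. Plan pays £9,897 − £2,333 = £7,564.
Insurer total = bills − member's total = £25,701 − £8,300 = £17,401.

£17,401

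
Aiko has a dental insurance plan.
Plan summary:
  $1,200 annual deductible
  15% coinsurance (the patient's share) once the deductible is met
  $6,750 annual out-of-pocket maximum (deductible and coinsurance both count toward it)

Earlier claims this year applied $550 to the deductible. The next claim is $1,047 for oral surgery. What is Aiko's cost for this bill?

$550 of the $1,200 deductible is already met, leaving $650.
That leaves $1,047 − $650 = $397 for coinsurance.
Coinsurance: $397 × 15% = $59.55.
Patient responsibility before any cap: $650 + $59.55 = $709.55.
Year-to-date out-of-pocket becomes $550 + $709.55 = $1,259.55, still under the $6,750 maximum, so no cap applies.

$709.55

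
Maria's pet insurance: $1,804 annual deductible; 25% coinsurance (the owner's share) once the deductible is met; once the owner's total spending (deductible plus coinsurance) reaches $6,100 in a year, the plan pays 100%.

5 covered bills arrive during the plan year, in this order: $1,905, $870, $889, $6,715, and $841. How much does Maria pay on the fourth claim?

Claim 1 — $1,905: $1,804 finishes the deductible; $101 goes to coinsurance; 25% of $101 = $25.25. Owner owes $1,829.25 (running OOP $1,829.25).
Claim 2 — $870: deductible already satisfied, so owner's share is 25% × $870 = $217.50. Owner pays $217.50; OOP now $2,046.75.
Claim 3 — $889: deductible met; 25% of $889 = $222.25. Owner pays $222.25; OOP now $2,269.
Claim 4 — $6,715: 25% coinsurance on $6,715 = $1,678.75. Owner owes $1,678.75 (running OOP $3,947.75).

$1,678.75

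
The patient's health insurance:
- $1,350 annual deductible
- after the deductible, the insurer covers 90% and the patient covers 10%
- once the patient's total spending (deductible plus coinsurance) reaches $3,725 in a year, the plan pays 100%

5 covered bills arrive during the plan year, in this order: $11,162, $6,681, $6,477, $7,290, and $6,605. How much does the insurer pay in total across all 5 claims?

Claim 1 — $11,162: $1,350 to deductible, leaving $9,812; 10% of $9,812 = $981.20. Patient owes $2,331.20 (running OOP $2,331.20). Plan pays $11,162 − $2,331.20 = $8,830.80.
Claim 2 — $6,681: deductible met; 10% of $6,681 = $668.10. Patient pays $668.10; OOP now $2,999.30. Insurer: $6,681 − $668.10 = $6,012.90.
Claim 3 — $6,477: deductible met; 10% of $6,477 = $647.70. Patient owes $647.70 (running OOP $3,647). Insurer: $6,477 − $647.70 = $5,829.30.
Claim 4 — $7,290: deductible already satisfied, so patient's share is 10% × $7,290 = $729. Adding that to $3,647 gives $4,376, past the $3,725 cap; patient pays only $3,725 − $3,647 = $78. Plan pays $7,290 − $78 = $7,212.
Claim 5 — $6,605: deductible met; 10% of $6,605 = $660.50. Adding that to $3,725 gives $4,385.50, past the $3,725 cap; patient pays only $3,725 − $3,725 = $0. Insurer: $6,605 − $0 = $6,605.
Insurer total = bills − patient's total = $38,215 − $3,725 = $34,490.

$34,490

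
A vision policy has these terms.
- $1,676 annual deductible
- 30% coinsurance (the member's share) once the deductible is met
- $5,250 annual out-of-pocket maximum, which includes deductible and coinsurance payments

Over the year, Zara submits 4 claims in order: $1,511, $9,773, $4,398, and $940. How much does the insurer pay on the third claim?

$3,706.40

Claim 1 ($1,511): all of it applies to the deductible. Member owes $1,511 (running OOP $1,511). Plan pays $1,511 − $1,511 = $0.
Claim 2 ($9,773): deductible takes $165, $9,608 remains; member's 30% is $2,882.40. Cost to member: $3,047.40. OOP to date $4,558.40. Insurer: $9,773 − $3,047.40 = $6,725.60.
Claim 3 ($4,398): 30% coinsurance on $4,398 = $1,319.40. Adding that to $4,558.40 gives $5,877.80, past the $5,250 cap; member pays only $5,250 − $4,558.40 = $691.60. Insurer: $4,398 − $691.60 = $3,706.40.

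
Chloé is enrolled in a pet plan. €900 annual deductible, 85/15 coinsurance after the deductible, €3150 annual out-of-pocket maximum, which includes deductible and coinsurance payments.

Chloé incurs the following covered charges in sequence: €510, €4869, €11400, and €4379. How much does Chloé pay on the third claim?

#1 (€510): fully absorbed by the deductible. Owner pays €510; OOP now €510.
#2 (€4869): €390 finishes the deductible; €4479 goes to coinsurance; coinsurance €4479 × 15% = €671.85. Owner pays €1061.85; OOP now €1571.85.
#3 (€11400): 15% coinsurance on €11400 = €1710. OOP would hit €3281.85 > €3150, so the cap limits the owner to €3150 − €1571.85 = €1578.15.

€1578.15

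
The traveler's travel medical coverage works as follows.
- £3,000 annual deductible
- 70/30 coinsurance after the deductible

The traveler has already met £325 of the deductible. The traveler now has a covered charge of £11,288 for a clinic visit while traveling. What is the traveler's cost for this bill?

£5,258.90

Deductible still to meet: £3,000 − £325 = £2,675.
The remaining £8,613 (= £11,288 − £2,675) moves to coinsurance.
Coinsurance: £8,613 × 30% = £2,583.90.
So the traveler owes £2,675 + £2,583.90 = £5,258.90.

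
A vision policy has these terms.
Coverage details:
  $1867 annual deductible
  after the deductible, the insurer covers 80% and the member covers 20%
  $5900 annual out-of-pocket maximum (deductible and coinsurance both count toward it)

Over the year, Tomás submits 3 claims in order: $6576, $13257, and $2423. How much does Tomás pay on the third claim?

#1 ($6576): deductible takes $1867, $4709 remains; 20% of $4709 = $941.80. Member owes $2808.80 (running OOP $2808.80).
#2 ($13257): deductible met; 20% of $13257 = $2651.40. Member owes $2651.40 (running OOP $5460.20).
#3 ($2423): deductible met; 20% of $2423 = $484.60. OOP would hit $5944.80 > $5900, so the cap limits the member to $5900 − $5460.20 = $439.80.

$439.80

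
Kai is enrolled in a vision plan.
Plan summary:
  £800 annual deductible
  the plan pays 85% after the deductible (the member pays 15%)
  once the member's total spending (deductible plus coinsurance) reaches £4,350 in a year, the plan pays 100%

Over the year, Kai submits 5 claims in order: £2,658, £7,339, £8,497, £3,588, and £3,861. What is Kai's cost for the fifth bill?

Bill 1, £2,658: £800 to deductible, leaving £1,858; 15% of £1,858 = £278.70. Member owes £1,078.70 (running OOP £1,078.70).
Bill 2, £7,339: 15% coinsurance on £7,339 = £1,100.85. Cost to member: £1,100.85. OOP to date £2,179.55.
Bill 3, £8,497: 15% coinsurance on £8,497 = £1,274.55. Member owes £1,274.55 (running OOP £3,454.10).
Bill 4, £3,588: deductible already satisfied, so member's share is 15% × £3,588 = £538.20. Member owes £538.20 (running OOP £3,992.30).
Bill 5, £3,861: 15% coinsurance on £3,861 = £579.15. Adding that to £3,992.30 gives £4,571.45, past the £4,350 cap; member pays only £4,350 − £3,992.30 = £357.70.

£357.70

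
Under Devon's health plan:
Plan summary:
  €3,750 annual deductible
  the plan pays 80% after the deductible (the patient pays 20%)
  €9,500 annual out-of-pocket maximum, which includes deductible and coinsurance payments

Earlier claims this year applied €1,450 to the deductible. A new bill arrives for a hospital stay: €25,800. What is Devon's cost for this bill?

€7,000

Remaining deductible: €3,750 − €1,450 = €2,300.
The remaining €23,500 (= €25,800 − €2,300) moves to coinsurance.
20% of €23,500 = €4,700 falls to the patient.
Patient responsibility before any cap: €2,300 + €4,700 = €7,000.
Total out-of-pocket so far would be €1,450 + €7,000 = €8,450, below the €9,500 cap — no reduction.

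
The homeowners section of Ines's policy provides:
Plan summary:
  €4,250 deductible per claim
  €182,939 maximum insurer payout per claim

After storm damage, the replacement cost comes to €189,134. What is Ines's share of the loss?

After the deductible, €189,134 − €4,250 = €184,884 remains.
Since €184,884 > €182,939, the payout is capped at €182,939.
The homeowner bears the rest of the original loss: €189,134 − €182,939 = €6,195.

€6,195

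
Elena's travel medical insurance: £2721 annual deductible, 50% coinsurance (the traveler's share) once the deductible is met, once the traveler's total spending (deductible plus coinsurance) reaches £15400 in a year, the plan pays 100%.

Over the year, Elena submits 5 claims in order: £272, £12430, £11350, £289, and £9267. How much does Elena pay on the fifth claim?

£1869

#1 (£272): all of it applies to the deductible. Traveler owes £272 (running OOP £272).
#2 (£12430): £2449 finishes the deductible; £9981 goes to coinsurance; traveler's 50% is £4990.50. Traveler pays £7439.50; OOP now £7711.50.
#3 (£11350): deductible already satisfied, so traveler's share is 50% × £11350 = £5675. Cost to traveler: £5675. OOP to date £13386.50.
#4 (£289): 50% coinsurance on £289 = £144.50. Traveler pays £144.50; OOP now £13531.
#5 (£9267): deductible met; 50% of £9267 = £4633.50. That would push OOP to £18164.50, over the £15400 cap, so traveler pays £15400 − £13531 = £1869.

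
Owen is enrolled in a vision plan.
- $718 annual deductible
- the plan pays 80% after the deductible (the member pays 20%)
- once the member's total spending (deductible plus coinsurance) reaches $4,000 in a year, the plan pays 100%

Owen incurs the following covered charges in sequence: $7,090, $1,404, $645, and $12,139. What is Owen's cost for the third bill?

#1 ($7,090): $718 to deductible, leaving $6,372; 20% of $6,372 = $1,274.40. Member pays $1,992.40; OOP now $1,992.40.
#2 ($1,404): deductible already satisfied, so member's share is 20% × $1,404 = $280.80. Member owes $280.80 (running OOP $2,273.20).
#3 ($645): 20% coinsurance on $645 = $129. Member owes $129 (running OOP $2,402.20).

$129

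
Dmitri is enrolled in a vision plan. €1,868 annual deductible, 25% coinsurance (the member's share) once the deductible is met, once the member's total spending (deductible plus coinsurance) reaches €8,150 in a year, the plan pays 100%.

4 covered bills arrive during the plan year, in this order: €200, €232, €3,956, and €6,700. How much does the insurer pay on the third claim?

€1,890

Claim 1 (€200): entire amount goes to the deductible. Member owes €200 (running OOP €200). Plan pays €200 − €200 = €0.
Claim 2 (€232): fully absorbed by the deductible. Cost to member: €232. OOP to date €432. Plan pays €232 − €232 = €0.
Claim 3 (€3,956): deductible takes €1,436, €2,520 remains; coinsurance €2,520 × 25% = €630. Cost to member: €2,066. OOP to date €2,498. Insurer: €3,956 − €2,066 = €1,890.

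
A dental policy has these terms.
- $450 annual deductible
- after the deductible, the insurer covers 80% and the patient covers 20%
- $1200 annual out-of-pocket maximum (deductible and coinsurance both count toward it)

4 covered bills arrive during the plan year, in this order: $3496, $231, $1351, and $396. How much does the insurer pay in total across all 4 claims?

$4274

#1 ($3496): $450 to deductible, leaving $3046; patient's 20% is $609.20. Patient pays $1059.20; OOP now $1059.20. Plan pays $3496 − $1059.20 = $2436.80.
#2 ($231): deductible met; 20% of $231 = $46.20. Patient owes $46.20 (running OOP $1105.40). Insurer: $231 − $46.20 = $184.80.
#3 ($1351): deductible already satisfied, so patient's share is 20% × $1351 = $270.20. That would push OOP to $1375.60, over the $1200 cap, so patient pays $1200 − $1105.40 = $94.60. Insurer: $1351 − $94.60 = $1256.40.
#4 ($396): deductible met; 20% of $396 = $79.20. That would push OOP to $1279.20, over the $1200 cap, so patient pays $1200 − $1200 = $0. Plan pays $396 − $0 = $396.
Insurer total = bills − patient's total = $5474 − $1200 = $4274.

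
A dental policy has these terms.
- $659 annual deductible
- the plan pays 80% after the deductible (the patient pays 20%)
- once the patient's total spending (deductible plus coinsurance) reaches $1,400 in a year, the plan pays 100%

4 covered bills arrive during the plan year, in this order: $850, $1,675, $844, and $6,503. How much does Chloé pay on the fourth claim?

$199

Claim 1 — $850: $659 finishes the deductible; $191 goes to coinsurance; 20% of $191 = $38.20. Patient owes $697.20 (running OOP $697.20).
Claim 2 — $1,675: deductible met; 20% of $1,675 = $335. Cost to patient: $335. OOP to date $1,032.20.
Claim 3 — $844: 20% coinsurance on $844 = $168.80. Cost to patient: $168.80. OOP to date $1,201.
Claim 4 — $6,503: 20% coinsurance on $6,503 = $1,300.60. Adding that to $1,201 gives $2,501.60, past the $1,400 cap; patient pays only $1,400 − $1,201 = $199.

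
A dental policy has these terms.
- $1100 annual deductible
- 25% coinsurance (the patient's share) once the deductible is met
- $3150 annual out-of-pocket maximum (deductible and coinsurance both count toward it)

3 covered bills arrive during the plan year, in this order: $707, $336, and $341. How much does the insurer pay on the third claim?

Bill 1, $707: all of it applies to the deductible. Cost to patient: $707. OOP to date $707. Insurer: $707 − $707 = $0.
Bill 2, $336: entire amount goes to the deductible. Patient pays $336; OOP now $1043. Insurer: $336 − $336 = $0.
Bill 3, $341: deductible takes $57, $284 remains; patient's 25% is $71. Patient pays $128; OOP now $1171. Insurer: $341 − $128 = $213.

$213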